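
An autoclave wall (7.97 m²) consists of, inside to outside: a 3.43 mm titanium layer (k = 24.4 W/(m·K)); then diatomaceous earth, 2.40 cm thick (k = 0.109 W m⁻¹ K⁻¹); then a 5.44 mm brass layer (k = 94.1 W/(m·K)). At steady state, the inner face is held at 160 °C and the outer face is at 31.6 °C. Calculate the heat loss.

Treat each layer as a resistance in series:
  R_titanium = L/(kA) = 0.00343/(24.4·7.97) = 1.764×10^-5 K/W
  R_diatomaceous earth = L/(kA) = 0.0240/(0.109·7.97) = 0.02763 K/W
  R_brass = L/(kA) = 0.00544/(94.1·7.97) = 7.254×10^-6 K/W
ΣR = 1.764×10^-5 + 0.02763 + 7.254×10^-6 = 0.02765 K/W
Q = ΔT/ΣR = (160 °C − 31.6 °C)/0.02765 = 4640 W

Q = 4640 W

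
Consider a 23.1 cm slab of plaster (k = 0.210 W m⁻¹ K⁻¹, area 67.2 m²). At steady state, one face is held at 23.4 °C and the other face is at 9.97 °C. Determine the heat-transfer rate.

Q = 820 W

Q = kA·ΔT/L = 0.210 × 67.2 × |23.4 °C − 9.97 °C| / 0.231 = 820 W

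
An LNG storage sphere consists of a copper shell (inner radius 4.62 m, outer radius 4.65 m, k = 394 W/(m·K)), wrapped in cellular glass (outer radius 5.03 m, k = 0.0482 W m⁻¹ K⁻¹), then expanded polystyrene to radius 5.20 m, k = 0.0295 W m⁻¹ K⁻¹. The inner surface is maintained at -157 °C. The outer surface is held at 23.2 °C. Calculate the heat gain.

Resistance network (inner→outer):
  R_copper = (1/4.62 − 1/4.65)/(4πk) = 0.001396/(4π·394) = 2.820×10^-7 K/W
  R_cellular glass = (1/4.65 − 1/5.03)/(4πk) = 0.01625/(4π·0.0482) = 0.02682 K/W
  R_expanded polystyrene = (1/5.03 − 1/5.20)/(4πk) = 0.006499/(4π·0.0295) = 0.01753 K/W
ΣR = 2.820×10^-7 + 0.02682 + 0.01753 = 0.04435 K/W
Q = ΔT/ΣR = (-157 °C − 23.2 °C)/0.04435 = -4060 W
(Negative Q ⇒ heat flows inward; heat gain = 4060 W.)

Q = 4.06 kW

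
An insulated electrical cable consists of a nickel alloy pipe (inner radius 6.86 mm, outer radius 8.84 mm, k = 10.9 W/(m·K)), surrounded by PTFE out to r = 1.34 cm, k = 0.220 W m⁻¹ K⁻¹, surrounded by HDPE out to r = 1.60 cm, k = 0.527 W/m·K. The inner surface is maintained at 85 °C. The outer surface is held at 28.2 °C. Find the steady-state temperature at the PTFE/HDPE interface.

Treat each layer as a resistance in series:
  R'_nickel alloy = ln(0.00884/0.00686)/(2πk) = 0.2536/(2π·10.9) = 0.003703 m·K/W
  R'_PTFE = ln(0.0134/0.00884)/(2πk) = 0.4160/(2π·0.220) = 0.3009 m·K/W
  R'_HDPE = ln(0.0160/0.0134)/(2πk) = 0.1773/(2π·0.527) = 0.05356 m·K/W
ΣR = 0.003703 + 0.3009 + 0.05356 = 0.3582 m·K/W
Q' = ΔT/ΣR = (85 °C − 28.2 °C)/0.3582 = 158.6 W/m
From the inner boundary to the PTFE/HDPE interface, ΣR_partial = 0.3046 m·K/W.
T_interface = T_in − Q'·ΣR_partial = 85 °C − (158.6)(0.3046) = 36.7 °C

T = 36.7 °C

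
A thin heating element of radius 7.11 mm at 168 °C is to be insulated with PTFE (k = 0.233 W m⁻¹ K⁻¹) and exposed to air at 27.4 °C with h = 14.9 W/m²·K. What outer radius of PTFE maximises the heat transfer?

r_cr = 1.56 cm

For a cylinder, r_cr = k_ins/h = 0.233/14.9 = 0.0156 m = 1.56 cm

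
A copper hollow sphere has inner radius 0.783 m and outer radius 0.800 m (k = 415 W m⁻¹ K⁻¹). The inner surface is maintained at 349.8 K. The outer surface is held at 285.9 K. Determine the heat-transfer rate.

Q = 1.23×10^7 W

Q = 4πk·ΔT/(1/r₁ − 1/r₂) = 4π × 415 × 63.9 / (1/0.783 − 1/0.800) = 1.23×10^7 W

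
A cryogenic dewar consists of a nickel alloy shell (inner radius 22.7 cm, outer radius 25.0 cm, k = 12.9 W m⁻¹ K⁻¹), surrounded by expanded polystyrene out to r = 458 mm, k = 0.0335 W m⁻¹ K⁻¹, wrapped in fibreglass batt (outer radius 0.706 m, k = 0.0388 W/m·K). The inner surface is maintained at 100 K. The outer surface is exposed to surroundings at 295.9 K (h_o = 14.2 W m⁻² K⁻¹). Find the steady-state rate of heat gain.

Q = 33.2 W

Treat each layer as a resistance in series:
  R_nickel alloy = (1/0.227 − 1/0.250)/(4πk) = 0.4053/(4π·12.9) = 0.002500 K/W
  R_expanded polystyrene = (1/0.250 − 1/0.458)/(4πk) = 1.817/(4π·0.0335) = 4.315 K/W
  R_fibreglass batt = (1/0.458 − 1/0.706)/(4πk) = 0.7670/(4π·0.0388) = 1.573 K/W
  R_conv,out = 1/(4πr²h) = 1/(4π·0.706²·14.2) = 0.01124 K/W
ΣR = 0.002500 + 4.315 + 1.573 + 0.01124 = 5.902 K/W
Q = ΔT/ΣR = (100 K − 295.9 K)/5.902 = -33.2 W
(Negative Q ⇒ heat flows inward; heat gain = 33.2 W.)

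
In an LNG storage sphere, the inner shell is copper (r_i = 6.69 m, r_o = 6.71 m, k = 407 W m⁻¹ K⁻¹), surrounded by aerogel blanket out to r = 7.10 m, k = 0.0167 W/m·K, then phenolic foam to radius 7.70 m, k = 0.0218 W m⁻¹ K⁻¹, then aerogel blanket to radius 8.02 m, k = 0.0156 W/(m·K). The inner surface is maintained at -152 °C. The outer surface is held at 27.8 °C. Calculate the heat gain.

Resistance network (inner→outer):
  R_copper = (1/6.69 − 1/6.71)/(4πk) = 4.455×10^-4/(4π·407) = 8.711×10^-8 K/W
  R_aerogel blanket = (1/6.71 − 1/7.10)/(4πk) = 0.008186/(4π·0.0167) = 0.03901 K/W
  R_phenolic foam = (1/7.10 − 1/7.70)/(4πk) = 0.01097/(4π·0.0218) = 0.04006 K/W
  R_aerogel blanket = (1/7.70 − 1/8.02)/(4πk) = 0.005182/(4π·0.0156) = 0.02643 K/W
ΣR = 8.711×10^-8 + 0.03901 + 0.04006 + 0.02643 = 0.1055 K/W
Q = ΔT/ΣR = (-152 °C − 27.8 °C)/0.1055 = -1700 W
(Negative Q ⇒ heat flows inward; heat gain = 1700 W.)

Q = 1700 W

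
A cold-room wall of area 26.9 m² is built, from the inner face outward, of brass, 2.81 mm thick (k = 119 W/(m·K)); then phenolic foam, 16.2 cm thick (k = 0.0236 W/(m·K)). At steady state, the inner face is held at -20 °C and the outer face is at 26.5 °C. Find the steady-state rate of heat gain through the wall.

Q = 182 W

Resistance network (inner→outer):
  R_brass = L/(kA) = 0.00281/(119·26.9) = 8.778×10^-7 K/W
  R_phenolic foam = L/(kA) = 0.162/(0.0236·26.9) = 0.2552 K/W
ΣR = 8.778×10^-7 + 0.2552 = 0.2552 K/W
Q = ΔT/ΣR = (-20 °C − 26.5 °C)/0.2552 = -182 W
(Negative Q ⇒ heat flows inward; heat gain = 182 W.)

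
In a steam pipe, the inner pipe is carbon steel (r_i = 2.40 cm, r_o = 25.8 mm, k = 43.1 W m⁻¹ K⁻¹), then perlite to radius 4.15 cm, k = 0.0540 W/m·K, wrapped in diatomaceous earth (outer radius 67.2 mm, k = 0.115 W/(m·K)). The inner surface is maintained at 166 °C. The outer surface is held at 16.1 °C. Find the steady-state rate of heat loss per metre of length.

Q' = 72.5 W/m

Treat each layer as a resistance in series:
  R'_carbon steel = ln(0.0258/0.0240)/(2πk) = 0.07232/(2π·43.1) = 2.671×10^-4 m·K/W
  R'_perlite = ln(0.0415/0.0258)/(2πk) = 0.4753/(2π·0.0540) = 1.401 m·K/W
  R'_diatomaceous earth = ln(0.0672/0.0415)/(2πk) = 0.4820/(2π·0.115) = 0.6670 m·K/W
ΣR = 2.671×10^-4 + 1.401 + 0.6670 = 2.068 m·K/W
Q' = ΔT/ΣR = (166 °C − 16.1 °C)/2.068 = 72.5 W/m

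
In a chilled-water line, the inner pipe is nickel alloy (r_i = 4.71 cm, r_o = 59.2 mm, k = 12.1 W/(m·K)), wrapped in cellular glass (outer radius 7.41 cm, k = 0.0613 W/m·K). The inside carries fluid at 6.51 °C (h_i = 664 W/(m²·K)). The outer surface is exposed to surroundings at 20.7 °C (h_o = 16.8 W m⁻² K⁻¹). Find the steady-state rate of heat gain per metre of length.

Resistance network (inner→outer):
  R'_conv,in = 1/(2πr h) = 1/(2π·0.0471·664) = 0.005089 m·K/W
  R'_nickel alloy = ln(0.0592/0.0471)/(2πk) = 0.2286/(2π·12.1) = 0.003007 m·K/W
  R'_cellular glass = ln(0.0741/0.0592)/(2πk) = 0.2245/(2π·0.0613) = 0.5829 m·K/W
  R'_conv,out = 1/(2πr h) = 1/(2π·0.0741·16.8) = 0.1278 m·K/W
ΣR = 0.005089 + 0.003007 + 0.5829 + 0.1278 = 0.7188 m·K/W
Q' = ΔT/ΣR = (6.51 °C − 20.7 °C)/0.7188 = -19.7 W/m
(Negative Q' ⇒ heat flows inward; heat gain = 19.7 W/m.)

Q' = 19.7 W/m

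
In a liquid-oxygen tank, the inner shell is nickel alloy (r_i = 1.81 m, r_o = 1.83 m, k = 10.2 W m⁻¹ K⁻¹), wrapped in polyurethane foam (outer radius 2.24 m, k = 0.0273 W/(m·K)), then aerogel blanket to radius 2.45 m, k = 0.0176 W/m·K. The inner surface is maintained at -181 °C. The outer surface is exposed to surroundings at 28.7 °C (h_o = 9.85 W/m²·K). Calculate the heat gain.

Series thermal resistances, inner to outer:
  R_nickel alloy = (1/1.81 − 1/1.83)/(4πk) = 0.006038/(4π·10.2) = 4.711×10^-5 K/W
  R_polyurethane foam = (1/1.83 − 1/2.24)/(4πk) = 0.1000/(4π·0.0273) = 0.2915 K/W
  R_aerogel blanket = (1/2.24 − 1/2.45)/(4πk) = 0.03827/(4π·0.0176) = 0.1730 K/W
  R_conv,out = 1/(4πr²h) = 1/(4π·2.45²·9.85) = 0.001346 K/W
ΣR = 4.711×10^-5 + 0.2915 + 0.1730 + 0.001346 = 0.4659 K/W
Q = ΔT/ΣR = (-181 °C − 28.7 °C)/0.4659 = -450 W
(Negative Q ⇒ heat flows inward; heat gain = 450 W.)

Q = 450 W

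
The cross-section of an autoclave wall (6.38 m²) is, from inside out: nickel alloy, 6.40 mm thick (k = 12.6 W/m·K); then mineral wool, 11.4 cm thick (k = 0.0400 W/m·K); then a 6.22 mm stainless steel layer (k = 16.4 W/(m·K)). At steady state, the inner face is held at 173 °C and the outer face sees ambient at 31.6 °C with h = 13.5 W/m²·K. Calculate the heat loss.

Series thermal resistances, inner to outer:
  R_nickel alloy = L/(kA) = 0.00640/(12.6·6.38) = 7.961×10^-5 K/W
  R_mineral wool = L/(kA) = 0.114/(0.0400·6.38) = 0.4467 K/W
  R_stainless steel = L/(kA) = 0.00622/(16.4·6.38) = 5.945×10^-5 K/W
  R_conv,out = 1/(hA) = 1/(13.5·6.38) = 0.01161 K/W
ΣR = 7.961×10^-5 + 0.4467 + 5.945×10^-5 + 0.01161 = 0.4584 K/W
Q = ΔT/ΣR = (173 °C − 31.6 °C)/0.4584 = 308 W

Q = 308 W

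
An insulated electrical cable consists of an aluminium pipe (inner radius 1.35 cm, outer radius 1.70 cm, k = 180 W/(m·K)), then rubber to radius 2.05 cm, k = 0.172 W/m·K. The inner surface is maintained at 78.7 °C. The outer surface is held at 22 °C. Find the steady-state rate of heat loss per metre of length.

Series thermal resistances, inner to outer:
  R'_aluminium = ln(0.0170/0.0135)/(2πk) = 0.2305/(2π·180) = 2.038×10^-4 m·K/W
  R'_rubber = ln(0.0205/0.0170)/(2πk) = 0.1872/(2π·0.172) = 0.1732 m·K/W
ΣR = 2.038×10^-4 + 0.1732 = 0.1734 m·K/W
Q' = ΔT/ΣR = (78.7 °C − 22 °C)/0.1734 = 327 W/m

Q' = 327 W/m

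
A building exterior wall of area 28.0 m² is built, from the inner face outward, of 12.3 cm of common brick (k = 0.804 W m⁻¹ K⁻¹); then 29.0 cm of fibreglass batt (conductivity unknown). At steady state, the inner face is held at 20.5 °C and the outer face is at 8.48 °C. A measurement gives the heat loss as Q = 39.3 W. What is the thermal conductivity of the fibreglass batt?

k = 0.0345 W/m·K

ΣR = ΔT/Q = |20.5 − 8.48|/39.3 = 0.3059 K/W
Known resistances:
  R_common brick = L/(kA) = 0.123/(0.804·28.0) = 0.005464 K/W
R_fibreglass batt = ΣR − ΣR_known = 0.3059 − 0.005464 = 0.3004 K/W
L/(kA) = 0.3004 ⇒ k = 0.290/(0.3004·28.0) = 0.0345 W/m·K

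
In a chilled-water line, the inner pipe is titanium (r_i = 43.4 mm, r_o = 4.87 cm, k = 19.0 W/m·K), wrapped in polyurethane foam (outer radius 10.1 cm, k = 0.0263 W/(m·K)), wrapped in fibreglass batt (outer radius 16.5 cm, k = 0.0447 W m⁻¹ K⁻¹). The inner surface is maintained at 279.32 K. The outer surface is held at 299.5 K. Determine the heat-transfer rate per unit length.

Q' = 3.27 W/m

Resistance network (inner→outer):
  R'_titanium = ln(0.0487/0.0434)/(2πk) = 0.1152/(2π·19.0) = 9.651×10^-4 m·K/W
  R'_polyurethane foam = ln(0.101/0.0487)/(2πk) = 0.7294/(2π·0.0263) = 4.414 m·K/W
  R'_fibreglass batt = ln(0.165/0.101)/(2πk) = 0.4908/(2π·0.0447) = 1.748 m·K/W
ΣR = 9.651×10^-4 + 4.414 + 1.748 = 6.163 m·K/W
Q' = ΔT/ΣR = (279.32 K − 299.5 K)/6.163 = -3.27 W/m
(Negative Q' ⇒ heat flows inward; heat gain = 3.27 W/m.)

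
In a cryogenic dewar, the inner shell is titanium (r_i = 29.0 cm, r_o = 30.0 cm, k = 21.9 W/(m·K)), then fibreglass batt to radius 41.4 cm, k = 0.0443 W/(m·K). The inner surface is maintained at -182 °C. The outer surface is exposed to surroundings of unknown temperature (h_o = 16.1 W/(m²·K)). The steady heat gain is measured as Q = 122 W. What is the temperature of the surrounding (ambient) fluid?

T_out = 22.7 °C

Sum the resistances:
  R_titanium = (1/0.290 − 1/0.300)/(4πk) = 0.1149/(4π·21.9) = 4.177×10^-4 K/W
  R_fibreglass batt = (1/0.300 − 1/0.414)/(4πk) = 0.9179/(4π·0.0443) = 1.649 K/W
  R_conv,out = 1/(4πr²h) = 1/(4π·0.414²·16.1) = 0.02884 K/W
ΣR = 1.678 K/W
ΔT = Q·ΣR = 122 × 1.678 = 204.7 K
Heat flows inward, so T_out = T_in + ΔT = -182 + 204.7 = 22.7 °C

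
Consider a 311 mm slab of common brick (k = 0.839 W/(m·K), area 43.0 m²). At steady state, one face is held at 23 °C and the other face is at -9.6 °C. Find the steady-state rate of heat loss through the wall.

Q = kA·ΔT/L = 0.839 × 43.0 × |23 °C − -9.6 °C| / 0.311 = 3780 W

Q = 3780 W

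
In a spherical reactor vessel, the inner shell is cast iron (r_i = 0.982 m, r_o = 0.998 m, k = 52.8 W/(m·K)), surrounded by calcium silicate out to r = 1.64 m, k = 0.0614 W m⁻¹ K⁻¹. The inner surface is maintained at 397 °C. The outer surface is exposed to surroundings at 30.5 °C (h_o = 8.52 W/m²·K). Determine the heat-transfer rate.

Q = 716 W

Treat each layer as a resistance in series:
  R_cast iron = (1/0.982 − 1/0.998)/(4πk) = 0.01633/(4π·52.8) = 2.461×10^-5 K/W
  R_calcium silicate = (1/0.998 − 1/1.64)/(4πk) = 0.3922/(4π·0.0614) = 0.5084 K/W
  R_conv,out = 1/(4πr²h) = 1/(4π·1.64²·8.52) = 0.003473 K/W
ΣR = 2.461×10^-5 + 0.5084 + 0.003473 = 0.5119 K/W
Q = ΔT/ΣR = (397 °C − 30.5 °C)/0.5119 = 716 W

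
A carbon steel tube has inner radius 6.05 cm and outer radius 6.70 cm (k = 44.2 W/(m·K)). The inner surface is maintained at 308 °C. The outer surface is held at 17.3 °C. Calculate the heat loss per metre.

Q' = 2πk·ΔT/ln(r₂/r₁) = 2π × 44.2 × 290.7 / ln(0.0670/0.0605) = 7.91×10^5 W/m

Q' = 791 kW/m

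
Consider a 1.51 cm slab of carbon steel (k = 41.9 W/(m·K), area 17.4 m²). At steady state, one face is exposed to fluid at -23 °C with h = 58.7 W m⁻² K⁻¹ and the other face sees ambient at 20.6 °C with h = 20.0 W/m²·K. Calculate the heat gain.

Treat each layer as a resistance in series:
  R_conv,in = 1/(hA) = 1/(58.7·17.4) = 9.791×10^-4 K/W
  R_carbon steel = L/(kA) = 0.0151/(41.9·17.4) = 2.071×10^-5 K/W
  R_conv,out = 1/(hA) = 1/(20.0·17.4) = 0.002874 K/W
ΣR = 9.791×10^-4 + 2.071×10^-5 + 0.002874 = 0.003874 K/W
Q = ΔT/ΣR = (-23 °C − 20.6 °C)/0.003874 = -11300 W
(Negative Q ⇒ heat flows inward; heat gain = 11300 W.)

Q = 11.3 kW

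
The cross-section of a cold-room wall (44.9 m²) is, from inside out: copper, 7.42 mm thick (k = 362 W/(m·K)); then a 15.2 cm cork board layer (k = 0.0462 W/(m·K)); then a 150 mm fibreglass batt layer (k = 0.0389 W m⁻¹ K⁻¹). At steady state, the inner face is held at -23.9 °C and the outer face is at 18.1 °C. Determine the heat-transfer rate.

Q = 264 W

Series thermal resistances, inner to outer:
  R_copper = L/(kA) = 0.00742/(362·44.9) = 4.565×10^-7 K/W
  R_cork board = L/(kA) = 0.152/(0.0462·44.9) = 0.07327 K/W
  R_fibreglass batt = L/(kA) = 0.150/(0.0389·44.9) = 0.08588 K/W
ΣR = 4.565×10^-7 + 0.07327 + 0.08588 = 0.1592 K/W
Q = ΔT/ΣR = (-23.9 °C − 18.1 °C)/0.1592 = -264 W
(Negative Q ⇒ heat flows inward; heat gain = 264 W.)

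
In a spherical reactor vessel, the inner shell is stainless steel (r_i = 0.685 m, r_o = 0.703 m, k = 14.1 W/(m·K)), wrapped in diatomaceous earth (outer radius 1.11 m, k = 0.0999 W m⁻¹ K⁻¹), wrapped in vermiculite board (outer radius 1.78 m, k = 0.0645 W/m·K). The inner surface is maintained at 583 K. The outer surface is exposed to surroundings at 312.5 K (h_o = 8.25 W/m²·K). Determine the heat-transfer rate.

Resistance network (inner→outer):
  R_stainless steel = (1/0.685 − 1/0.703)/(4πk) = 0.03738/(4π·14.1) = 2.110×10^-4 K/W
  R_diatomaceous earth = (1/0.703 − 1/1.11)/(4πk) = 0.5216/(4π·0.0999) = 0.4155 K/W
  R_vermiculite board = (1/1.11 − 1/1.78)/(4πk) = 0.3391/(4π·0.0645) = 0.4184 K/W
  R_conv,out = 1/(4πr²h) = 1/(4π·1.78²·8.25) = 0.003044 K/W
ΣR = 2.110×10^-4 + 0.4155 + 0.4184 + 0.003044 = 0.8372 K/W
Q = ΔT/ΣR = (583 K − 312.5 K)/0.8372 = 323 W

Q = 323 W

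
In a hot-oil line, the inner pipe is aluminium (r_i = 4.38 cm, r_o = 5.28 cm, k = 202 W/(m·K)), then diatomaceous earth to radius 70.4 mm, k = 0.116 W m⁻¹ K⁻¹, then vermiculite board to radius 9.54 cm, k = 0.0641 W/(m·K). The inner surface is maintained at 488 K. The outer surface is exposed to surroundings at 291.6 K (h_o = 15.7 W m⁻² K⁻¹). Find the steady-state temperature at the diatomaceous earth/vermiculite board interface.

T = 426 K

Series thermal resistances, inner to outer:
  R'_aluminium = ln(0.0528/0.0438)/(2πk) = 0.1869/(2π·202) = 1.472×10^-4 m·K/W
  R'_diatomaceous earth = ln(0.0704/0.0528)/(2πk) = 0.2877/(2π·0.116) = 0.3947 m·K/W
  R'_vermiculite board = ln(0.0954/0.0704)/(2πk) = 0.3039/(2π·0.0641) = 0.7545 m·K/W
  R'_conv,out = 1/(2πr h) = 1/(2π·0.0954·15.7) = 0.1063 m·K/W
ΣR = 1.472×10^-4 + 0.3947 + 0.7545 + 0.1063 = 1.256 m·K/W
Q' = ΔT/ΣR = (488 K − 291.6 K)/1.256 = 156.4 W/m
From the inner boundary to the diatomaceous earth/vermiculite board interface, ΣR_partial = 0.3948 m·K/W.
T_interface = T_in − Q'·ΣR_partial = 488 K − (156.4)(0.3948) = 426 K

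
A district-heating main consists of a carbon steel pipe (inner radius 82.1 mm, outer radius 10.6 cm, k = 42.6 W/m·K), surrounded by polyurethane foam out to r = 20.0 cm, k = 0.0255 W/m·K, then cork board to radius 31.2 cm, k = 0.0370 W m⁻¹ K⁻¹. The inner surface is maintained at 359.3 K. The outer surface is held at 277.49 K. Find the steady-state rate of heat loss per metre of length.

Q' = 13.9 W/m

Resistance network (inner→outer):
  R'_carbon steel = ln(0.106/0.0821)/(2πk) = 0.2555/(2π·42.6) = 9.546×10^-4 m·K/W
  R'_polyurethane foam = ln(0.200/0.106)/(2πk) = 0.6349/(2π·0.0255) = 3.963 m·K/W
  R'_cork board = ln(0.312/0.200)/(2πk) = 0.4447/(2π·0.0370) = 1.913 m·K/W
ΣR = 9.546×10^-4 + 3.963 + 1.913 = 5.877 m·K/W
Q' = ΔT/ΣR = (359.3 K − 277.49 K)/5.877 = 13.9 W/m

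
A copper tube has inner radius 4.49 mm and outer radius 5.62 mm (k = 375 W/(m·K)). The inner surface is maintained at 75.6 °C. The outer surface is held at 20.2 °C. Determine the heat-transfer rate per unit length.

Q' = 581 kW/m

Q' = 2πk·ΔT/ln(r₂/r₁) = 2π × 375 × 55.4 / ln(0.00562/0.00449) = 5.81×10^5 W/m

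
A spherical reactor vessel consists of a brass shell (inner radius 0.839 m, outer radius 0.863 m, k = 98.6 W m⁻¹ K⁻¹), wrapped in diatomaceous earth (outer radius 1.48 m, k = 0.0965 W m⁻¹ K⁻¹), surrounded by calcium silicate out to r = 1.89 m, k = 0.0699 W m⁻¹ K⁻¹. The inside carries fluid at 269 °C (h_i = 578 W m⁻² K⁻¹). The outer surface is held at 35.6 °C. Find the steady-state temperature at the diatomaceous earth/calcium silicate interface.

T = 104 °C

Resistance network (inner→outer):
  R_conv,in = 1/(4πr²h) = 1/(4π·0.839²·578) = 1.956×10^-4 K/W
  R_brass = (1/0.839 − 1/0.863)/(4πk) = 0.03315/(4π·98.6) = 2.675×10^-5 K/W
  R_diatomaceous earth = (1/0.863 − 1/1.48)/(4πk) = 0.4831/(4π·0.0965) = 0.3984 K/W
  R_calcium silicate = (1/1.48 − 1/1.89)/(4πk) = 0.1466/(4π·0.0699) = 0.1669 K/W
ΣR = 1.956×10^-4 + 2.675×10^-5 + 0.3984 + 0.1669 = 0.5655 K/W
Q = ΔT/ΣR = (269 °C − 35.6 °C)/0.5655 = 412.7 W
From the inner boundary to the diatomaceous earth/calcium silicate interface, ΣR_partial = 0.3986 K/W.
T_interface = T_in − Q·ΣR_partial = 269 °C − (412.7)(0.3986) = 104 °C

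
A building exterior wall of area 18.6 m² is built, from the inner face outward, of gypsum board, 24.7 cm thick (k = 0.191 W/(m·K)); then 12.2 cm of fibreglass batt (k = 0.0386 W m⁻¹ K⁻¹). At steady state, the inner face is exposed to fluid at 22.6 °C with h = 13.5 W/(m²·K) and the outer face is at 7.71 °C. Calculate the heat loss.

Series thermal resistances, inner to outer:
  R_conv,in = 1/(hA) = 1/(13.5·18.6) = 0.003982 K/W
  R_gypsum board = L/(kA) = 0.247/(0.191·18.6) = 0.06953 K/W
  R_fibreglass batt = L/(kA) = 0.122/(0.0386·18.6) = 0.1699 K/W
ΣR = 0.003982 + 0.06953 + 0.1699 = 0.2434 K/W
Q = ΔT/ΣR = (22.6 °C − 7.71 °C)/0.2434 = 61.2 W

Q = 61.2 W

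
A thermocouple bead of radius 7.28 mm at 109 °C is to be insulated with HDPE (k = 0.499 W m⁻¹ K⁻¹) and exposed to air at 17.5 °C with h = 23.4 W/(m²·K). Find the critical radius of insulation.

r_cr = 4.26 cm

For a sphere, r_cr = 2k_ins/h = 2·0.499/23.4 = 0.0426 m = 4.26 cm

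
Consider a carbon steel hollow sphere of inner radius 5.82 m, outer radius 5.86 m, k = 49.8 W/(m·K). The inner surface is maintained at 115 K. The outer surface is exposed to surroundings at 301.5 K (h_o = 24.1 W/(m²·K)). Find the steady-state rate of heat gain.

Q = 1.90×10^6 W

Series thermal resistances, inner to outer:
  R_carbon steel = (1/5.82 − 1/5.86)/(4πk) = 0.001173/(4π·49.8) = 1.874×10^-6 K/W
  R_conv,out = 1/(4πr²h) = 1/(4π·5.86²·24.1) = 9.616×10^-5 K/W
ΣR = 1.874×10^-6 + 9.616×10^-5 = 9.803×10^-5 K/W
Q = ΔT/ΣR = (115 K − 301.5 K)/9.803×10^-5 = -1.90×10^6 W
(Negative Q ⇒ heat flows inward; heat gain = 1.90×10^6 W.)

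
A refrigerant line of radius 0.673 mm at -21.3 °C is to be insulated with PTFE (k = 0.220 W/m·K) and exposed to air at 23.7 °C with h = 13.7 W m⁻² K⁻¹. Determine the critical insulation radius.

r_cr = 1.61 cm

For a cylinder, r_cr = k_ins/h = 0.220/13.7 = 0.0161 m = 1.61 cm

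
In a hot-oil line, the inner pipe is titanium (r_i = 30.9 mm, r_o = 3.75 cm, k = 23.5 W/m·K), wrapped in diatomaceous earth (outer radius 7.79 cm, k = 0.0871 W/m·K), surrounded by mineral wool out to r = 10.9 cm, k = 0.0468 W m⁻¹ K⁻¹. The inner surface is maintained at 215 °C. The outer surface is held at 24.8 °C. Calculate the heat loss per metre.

Treat each layer as a resistance in series:
  R'_titanium = ln(0.0375/0.0309)/(2πk) = 0.1936/(2π·23.5) = 0.001311 m·K/W
  R'_diatomaceous earth = ln(0.0779/0.0375)/(2πk) = 0.7311/(2π·0.0871) = 1.336 m·K/W
  R'_mineral wool = ln(0.109/0.0779)/(2πk) = 0.3359/(2π·0.0468) = 1.142 m·K/W
ΣR = 0.001311 + 1.336 + 1.142 = 2.479 m·K/W
Q' = ΔT/ΣR = (215 °C − 24.8 °C)/2.479 = 76.7 W/m

Q' = 76.7 W/m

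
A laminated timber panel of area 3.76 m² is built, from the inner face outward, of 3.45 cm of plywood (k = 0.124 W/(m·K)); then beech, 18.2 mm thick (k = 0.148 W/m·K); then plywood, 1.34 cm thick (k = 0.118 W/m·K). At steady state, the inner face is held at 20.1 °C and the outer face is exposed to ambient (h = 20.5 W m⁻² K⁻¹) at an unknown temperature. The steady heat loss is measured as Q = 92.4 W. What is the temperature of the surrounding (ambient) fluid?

Series resistances:
  R_plywood = L/(kA) = 0.0345/(0.124·3.76) = 0.07400 K/W
  R_beech = L/(kA) = 0.0182/(0.148·3.76) = 0.03271 K/W
  R_plywood = L/(kA) = 0.0134/(0.118·3.76) = 0.03020 K/W
  R_conv,out = 1/(hA) = 1/(20.5·3.76) = 0.01297 K/W
ΣR = 0.1499 K/W
ΔT = Q·ΣR = 92.4 × 0.1499 = 13.85 K
Heat flows outward, so T_out = T_in − ΔT = 20.1 − 13.85 = 6.25 °C

T_out = 6.25 °C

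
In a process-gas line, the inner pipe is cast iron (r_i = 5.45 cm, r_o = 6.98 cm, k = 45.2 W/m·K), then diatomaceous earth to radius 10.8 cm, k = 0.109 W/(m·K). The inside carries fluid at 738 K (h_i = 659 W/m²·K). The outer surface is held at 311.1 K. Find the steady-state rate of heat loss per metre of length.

Q' = 664 W/m

Series thermal resistances, inner to outer:
  R'_conv,in = 1/(2πr h) = 1/(2π·0.0545·659) = 0.004431 m·K/W
  R'_cast iron = ln(0.0698/0.0545)/(2πk) = 0.2474/(2π·45.2) = 8.712×10^-4 m·K/W
  R'_diatomaceous earth = ln(0.108/0.0698)/(2πk) = 0.4365/(2π·0.109) = 0.6373 m·K/W
ΣR = 0.004431 + 8.712×10^-4 + 0.6373 = 0.6426 m·K/W
Q' = ΔT/ΣR = (738 K − 311.1 K)/0.6426 = 664 W/m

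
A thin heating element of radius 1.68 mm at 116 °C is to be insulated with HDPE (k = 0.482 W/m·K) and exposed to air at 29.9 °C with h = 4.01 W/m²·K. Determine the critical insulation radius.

r_cr = 12.0 cm

For a cylinder, r_cr = k_ins/h = 0.482/4.01 = 0.120 m = 12.0 cm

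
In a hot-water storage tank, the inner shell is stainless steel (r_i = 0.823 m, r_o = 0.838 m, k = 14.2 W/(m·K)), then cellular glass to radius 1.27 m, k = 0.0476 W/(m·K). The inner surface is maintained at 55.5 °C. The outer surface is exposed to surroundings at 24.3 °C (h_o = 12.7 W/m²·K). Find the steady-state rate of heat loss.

Series thermal resistances, inner to outer:
  R_stainless steel = (1/0.823 − 1/0.838)/(4πk) = 0.02175/(4π·14.2) = 1.219×10^-4 K/W
  R_cellular glass = (1/0.838 − 1/1.27)/(4πk) = 0.4059/(4π·0.0476) = 0.6786 K/W
  R_conv,out = 1/(4πr²h) = 1/(4π·1.27²·12.7) = 0.003885 K/W
ΣR = 1.219×10^-4 + 0.6786 + 0.003885 = 0.6826 K/W
Q = ΔT/ΣR = (55.5 °C − 24.3 °C)/0.6826 = 45.7 W

Q = 45.7 W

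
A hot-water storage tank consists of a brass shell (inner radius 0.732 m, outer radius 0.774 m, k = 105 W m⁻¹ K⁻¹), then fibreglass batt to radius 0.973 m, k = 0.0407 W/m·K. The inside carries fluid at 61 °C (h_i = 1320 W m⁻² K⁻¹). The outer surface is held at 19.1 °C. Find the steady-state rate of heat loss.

Q = 81.1 W

Resistance network (inner→outer):
  R_conv,in = 1/(4πr²h) = 1/(4π·0.732²·1320) = 1.125×10^-4 K/W
  R_brass = (1/0.732 − 1/0.774)/(4πk) = 0.07413/(4π·105) = 5.618×10^-5 K/W
  R_fibreglass batt = (1/0.774 − 1/0.973)/(4πk) = 0.2642/(4π·0.0407) = 0.5166 K/W
ΣR = 1.125×10^-4 + 5.618×10^-5 + 0.5166 = 0.5168 K/W
Q = ΔT/ΣR = (61 °C − 19.1 °C)/0.5168 = 81.1 W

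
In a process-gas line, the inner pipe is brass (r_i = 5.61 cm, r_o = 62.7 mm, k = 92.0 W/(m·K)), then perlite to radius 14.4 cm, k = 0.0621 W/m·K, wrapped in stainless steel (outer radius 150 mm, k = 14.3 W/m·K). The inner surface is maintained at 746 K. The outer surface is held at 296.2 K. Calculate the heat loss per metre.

Q' = 211 W/m

Treat each layer as a resistance in series:
  R'_brass = ln(0.0627/0.0561)/(2πk) = 0.1112/(2π·92.0) = 1.924×10^-4 m·K/W
  R'_perlite = ln(0.144/0.0627)/(2πk) = 0.8315/(2π·0.0621) = 2.131 m·K/W
  R'_stainless steel = ln(0.150/0.144)/(2πk) = 0.04082/(2π·14.3) = 4.543×10^-4 m·K/W
ΣR = 1.924×10^-4 + 2.131 + 4.543×10^-4 = 2.132 m·K/W
Q' = ΔT/ΣR = (746 K − 296.2 K)/2.132 = 211 W/m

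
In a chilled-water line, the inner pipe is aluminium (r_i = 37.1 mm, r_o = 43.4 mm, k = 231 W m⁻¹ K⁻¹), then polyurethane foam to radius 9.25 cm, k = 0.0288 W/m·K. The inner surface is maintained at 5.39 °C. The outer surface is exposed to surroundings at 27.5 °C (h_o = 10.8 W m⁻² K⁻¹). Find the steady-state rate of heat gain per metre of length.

Series thermal resistances, inner to outer:
  R'_aluminium = ln(0.0434/0.0371)/(2πk) = 0.1568/(2π·231) = 1.081×10^-4 m·K/W
  R'_polyurethane foam = ln(0.0925/0.0434)/(2πk) = 0.7567/(2π·0.0288) = 4.182 m·K/W
  R'_conv,out = 1/(2πr h) = 1/(2π·0.0925·10.8) = 0.1593 m·K/W
ΣR = 1.081×10^-4 + 4.182 + 0.1593 = 4.341 m·K/W
Q' = ΔT/ΣR = (5.39 °C − 27.5 °C)/4.341 = -5.09 W/m
(Negative Q' ⇒ heat flows inward; heat gain = 5.09 W/m.)

Q' = 5.09 W/m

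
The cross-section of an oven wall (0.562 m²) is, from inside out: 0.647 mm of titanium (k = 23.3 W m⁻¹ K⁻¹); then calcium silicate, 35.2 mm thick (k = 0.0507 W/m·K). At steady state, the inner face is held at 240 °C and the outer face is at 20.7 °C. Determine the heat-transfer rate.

Q = 178 W

Treat each layer as a resistance in series:
  R_titanium = L/(kA) = 6.47×10^-4/(23.3·0.562) = 4.941×10^-5 K/W
  R_calcium silicate = L/(kA) = 0.0352/(0.0507·0.562) = 1.235 K/W
ΣR = 4.941×10^-5 + 1.235 = 1.235 K/W
Q = ΔT/ΣR = (240 °C − 20.7 °C)/1.235 = 178 W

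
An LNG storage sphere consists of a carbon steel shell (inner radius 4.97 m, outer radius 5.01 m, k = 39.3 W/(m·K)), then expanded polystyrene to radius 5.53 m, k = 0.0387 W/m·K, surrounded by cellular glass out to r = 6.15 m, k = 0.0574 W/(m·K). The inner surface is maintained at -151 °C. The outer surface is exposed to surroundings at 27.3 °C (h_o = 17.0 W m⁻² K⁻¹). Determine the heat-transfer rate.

Q = 2790 W

Treat each layer as a resistance in series:
  R_carbon steel = (1/4.97 − 1/5.01)/(4πk) = 0.001606/(4π·39.3) = 3.253×10^-6 K/W
  R_expanded polystyrene = (1/5.01 − 1/5.53)/(4πk) = 0.01877/(4π·0.0387) = 0.03859 K/W
  R_cellular glass = (1/5.53 − 1/6.15)/(4πk) = 0.01823/(4π·0.0574) = 0.02527 K/W
  R_conv,out = 1/(4πr²h) = 1/(4π·6.15²·17.0) = 1.238×10^-4 K/W
ΣR = 3.253×10^-6 + 0.03859 + 0.02527 + 1.238×10^-4 = 0.06399 K/W
Q = ΔT/ΣR = (-151 °C − 27.3 °C)/0.06399 = -2790 W
(Negative Q ⇒ heat flows inward; heat gain = 2790 W.)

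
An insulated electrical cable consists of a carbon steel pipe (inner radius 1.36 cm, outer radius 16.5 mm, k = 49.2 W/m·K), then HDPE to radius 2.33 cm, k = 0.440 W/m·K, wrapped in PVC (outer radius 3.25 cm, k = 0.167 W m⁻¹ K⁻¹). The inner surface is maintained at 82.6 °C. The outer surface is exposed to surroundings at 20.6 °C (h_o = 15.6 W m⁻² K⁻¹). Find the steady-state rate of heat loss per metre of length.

Q' = 82.0 W/m

Treat each layer as a resistance in series:
  R'_carbon steel = ln(0.0165/0.0136)/(2πk) = 0.1933/(2π·49.2) = 6.253×10^-4 m·K/W
  R'_HDPE = ln(0.0233/0.0165)/(2πk) = 0.3451/(2π·0.440) = 0.1248 m·K/W
  R'_PVC = ln(0.0325/0.0233)/(2πk) = 0.3328/(2π·0.167) = 0.3172 m·K/W
  R'_conv,out = 1/(2πr h) = 1/(2π·0.0325·15.6) = 0.3139 m·K/W
ΣR = 6.253×10^-4 + 0.1248 + 0.3172 + 0.3139 = 0.7565 m·K/W
Q' = ΔT/ΣR = (82.6 °C − 20.6 °C)/0.7565 = 82.0 W/m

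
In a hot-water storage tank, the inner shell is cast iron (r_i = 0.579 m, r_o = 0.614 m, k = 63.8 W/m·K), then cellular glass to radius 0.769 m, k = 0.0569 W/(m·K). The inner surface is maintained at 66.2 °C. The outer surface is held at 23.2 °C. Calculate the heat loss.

Q = 93.6 W

Resistance network (inner→outer):
  R_cast iron = (1/0.579 − 1/0.614)/(4πk) = 0.09845/(4π·63.8) = 1.228×10^-4 K/W
  R_cellular glass = (1/0.614 − 1/0.769)/(4πk) = 0.3283/(4π·0.0569) = 0.4591 K/W
ΣR = 1.228×10^-4 + 0.4591 = 0.4592 K/W
Q = ΔT/ΣR = (66.2 °C − 23.2 °C)/0.4592 = 93.6 W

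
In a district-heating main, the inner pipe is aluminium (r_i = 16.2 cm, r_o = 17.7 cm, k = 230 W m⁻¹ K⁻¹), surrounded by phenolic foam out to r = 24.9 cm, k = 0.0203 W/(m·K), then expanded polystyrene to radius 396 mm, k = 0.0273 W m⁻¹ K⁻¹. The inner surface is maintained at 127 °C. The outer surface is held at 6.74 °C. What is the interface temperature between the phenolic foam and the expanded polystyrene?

Resistance network (inner→outer):
  R'_aluminium = ln(0.177/0.162)/(2πk) = 0.08855/(2π·230) = 6.128×10^-5 m·K/W
  R'_phenolic foam = ln(0.249/0.177)/(2πk) = 0.3413/(2π·0.0203) = 2.676 m·K/W
  R'_expanded polystyrene = ln(0.396/0.249)/(2πk) = 0.4640/(2π·0.0273) = 2.705 m·K/W
ΣR = 6.128×10^-5 + 2.676 + 2.705 = 5.381 m·K/W
Q' = ΔT/ΣR = (127 °C − 6.74 °C)/5.381 = 22.35 W/m
From the inner boundary to the phenolic foam/expanded polystyrene interface, ΣR_partial = 2.676 m·K/W.
T_interface = T_in − Q'·ΣR_partial = 127 °C − (22.35)(2.676) = 67.2 °C

T = 67.2 °C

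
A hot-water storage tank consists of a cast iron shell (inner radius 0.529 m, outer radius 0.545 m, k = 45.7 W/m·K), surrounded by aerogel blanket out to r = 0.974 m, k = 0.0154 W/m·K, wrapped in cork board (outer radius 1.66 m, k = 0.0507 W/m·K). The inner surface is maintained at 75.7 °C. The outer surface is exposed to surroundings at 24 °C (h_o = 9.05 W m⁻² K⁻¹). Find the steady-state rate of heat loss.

Treat each layer as a resistance in series:
  R_cast iron = (1/0.529 − 1/0.545)/(4πk) = 0.05550/(4π·45.7) = 9.664×10^-5 K/W
  R_aerogel blanket = (1/0.545 − 1/0.974)/(4πk) = 0.8082/(4π·0.0154) = 4.176 K/W
  R_cork board = (1/0.974 − 1/1.66)/(4πk) = 0.4243/(4π·0.0507) = 0.6659 K/W
  R_conv,out = 1/(4πr²h) = 1/(4π·1.66²·9.05) = 0.003191 K/W
ΣR = 9.664×10^-5 + 4.176 + 0.6659 + 0.003191 = 4.845 K/W
Q = ΔT/ΣR = (75.7 °C − 24 °C)/4.845 = 10.7 W

Q = 10.7 W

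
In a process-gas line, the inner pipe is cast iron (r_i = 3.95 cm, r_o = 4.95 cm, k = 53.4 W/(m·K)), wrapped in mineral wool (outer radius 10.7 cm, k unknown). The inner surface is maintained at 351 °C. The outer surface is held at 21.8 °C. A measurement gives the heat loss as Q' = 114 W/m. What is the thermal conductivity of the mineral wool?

ΣR = ΔT/Q' = |351 − 21.8|/114 = 2.888 m·K/W
Known resistances:
  R'_cast iron = ln(0.0495/0.0395)/(2πk) = 0.2257/(2π·53.4) = 6.726×10^-4 m·K/W
R_mineral wool = ΣR − ΣR_known = 2.888 − 6.726×10^-4 = 2.887 m·K/W
ln(r₂/r₁)/(2πk) = 2.887 ⇒ k = 0.7709/(2π·2.887) = 0.0425 W/m·K

k = 0.0425 W/m·K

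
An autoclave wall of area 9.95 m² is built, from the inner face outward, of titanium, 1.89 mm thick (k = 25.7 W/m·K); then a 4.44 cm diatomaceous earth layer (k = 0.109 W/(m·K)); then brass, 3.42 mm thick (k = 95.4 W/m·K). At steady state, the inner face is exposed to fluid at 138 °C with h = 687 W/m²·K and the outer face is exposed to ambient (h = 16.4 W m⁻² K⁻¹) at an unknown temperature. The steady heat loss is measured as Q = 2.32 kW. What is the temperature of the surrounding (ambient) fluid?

Series resistances:
  R_conv,in = 1/(hA) = 1/(687·9.95) = 1.463×10^-4 K/W
  R_titanium = L/(kA) = 0.00189/(25.7·9.95) = 7.391×10^-6 K/W
  R_diatomaceous earth = L/(kA) = 0.0444/(0.109·9.95) = 0.04094 K/W
  R_brass = L/(kA) = 0.00342/(95.4·9.95) = 3.603×10^-6 K/W
  R_conv,out = 1/(hA) = 1/(16.4·9.95) = 0.006128 K/W
ΣR = 0.04722 K/W
ΔT = Q·ΣR = 2320 × 0.04722 = 109.6 K
Heat flows outward, so T_out = T_in − ΔT = 138 − 109.6 = 28.4 °C

T_out = 28.4 °C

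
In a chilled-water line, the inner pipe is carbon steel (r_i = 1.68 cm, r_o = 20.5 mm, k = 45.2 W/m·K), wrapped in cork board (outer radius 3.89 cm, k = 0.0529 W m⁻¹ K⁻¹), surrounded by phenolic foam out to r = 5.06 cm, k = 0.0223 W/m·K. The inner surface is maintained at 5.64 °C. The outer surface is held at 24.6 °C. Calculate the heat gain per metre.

Treat each layer as a resistance in series:
  R'_carbon steel = ln(0.0205/0.0168)/(2πk) = 0.1990/(2π·45.2) = 7.009×10^-4 m·K/W
  R'_cork board = ln(0.0389/0.0205)/(2πk) = 0.6406/(2π·0.0529) = 1.927 m·K/W
  R'_phenolic foam = ln(0.0506/0.0389)/(2πk) = 0.2630/(2π·0.0223) = 1.877 m·K/W
ΣR = 7.009×10^-4 + 1.927 + 1.877 = 3.805 m·K/W
Q' = ΔT/ΣR = (5.64 °C − 24.6 °C)/3.805 = -4.98 W/m
(Negative Q' ⇒ heat flows inward; heat gain = 4.98 W/m.)

Q' = 4.98 W/m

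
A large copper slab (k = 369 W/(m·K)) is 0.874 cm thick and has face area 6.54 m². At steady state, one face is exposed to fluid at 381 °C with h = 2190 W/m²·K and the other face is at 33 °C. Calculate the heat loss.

Series thermal resistances, inner to outer:
  R_conv,in = 1/(hA) = 1/(2190·6.54) = 6.982×10^-5 K/W
  R_copper = L/(kA) = 0.00874/(369·6.54) = 3.622×10^-6 K/W
ΣR = 6.982×10^-5 + 3.622×10^-6 = 7.344×10^-5 K/W
Q = ΔT/ΣR = (381 °C − 33 °C)/7.344×10^-5 = 4.74×10^6 W

Q = 4740 kW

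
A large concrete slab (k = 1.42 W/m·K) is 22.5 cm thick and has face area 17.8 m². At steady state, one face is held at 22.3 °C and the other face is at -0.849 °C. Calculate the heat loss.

Q = 2600 W

Q = kA·ΔT/L = 1.42 × 17.8 × |22.3 °C − -0.849 °C| / 0.225 = 2600 W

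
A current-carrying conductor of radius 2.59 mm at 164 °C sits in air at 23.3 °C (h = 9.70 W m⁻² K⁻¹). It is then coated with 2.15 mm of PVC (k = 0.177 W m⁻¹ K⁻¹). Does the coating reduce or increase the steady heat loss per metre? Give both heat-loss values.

Critical radius for a cylinder: r_cr = k/h = 0.0182 m = 1.82 cm.
Outer radius after coating: r₂ = 0.00259 + 0.00215 = 0.00474 m.
Since r₁ < r_cr and r₂ ≤ r_cr, the coating moves toward the maximum at r_cr — heat loss rises.
Bare: R = 1/(2πr₁h) = 6.335 m·K/W; Q = 140.7/6.335 = 22.2 W/m.
Coated: R = R_cond + R_conv = 4.005 m·K/W; Q = 140.7/4.005 = 35.1 W/m.

increases: 22.2 → 35.1 W/m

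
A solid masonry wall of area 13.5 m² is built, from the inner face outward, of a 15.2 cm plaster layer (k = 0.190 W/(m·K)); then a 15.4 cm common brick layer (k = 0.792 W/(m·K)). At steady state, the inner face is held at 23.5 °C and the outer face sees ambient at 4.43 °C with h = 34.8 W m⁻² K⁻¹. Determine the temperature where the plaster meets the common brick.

T = 8.59 °C

Series thermal resistances, inner to outer:
  R_plaster = L/(kA) = 0.152/(0.190·13.5) = 0.05926 K/W
  R_common brick = L/(kA) = 0.154/(0.792·13.5) = 0.01440 K/W
  R_conv,out = 1/(hA) = 1/(34.8·13.5) = 0.002129 K/W
ΣR = 0.05926 + 0.01440 + 0.002129 = 0.07579 K/W
Q = ΔT/ΣR = (23.5 °C − 4.43 °C)/0.07579 = 251.6 W
From the inner boundary to the plaster/common brick interface, ΣR_partial = 0.05926 K/W.
T_interface = T_in − Q·ΣR_partial = 23.5 °C − (251.6)(0.05926) = 8.59 °C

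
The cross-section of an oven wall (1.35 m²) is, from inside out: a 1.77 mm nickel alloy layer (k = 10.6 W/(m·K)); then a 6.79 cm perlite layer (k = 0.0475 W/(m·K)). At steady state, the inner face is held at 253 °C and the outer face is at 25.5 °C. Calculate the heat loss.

Resistance network (inner→outer):
  R_nickel alloy = L/(kA) = 0.00177/(10.6·1.35) = 1.237×10^-4 K/W
  R_perlite = L/(kA) = 0.0679/(0.0475·1.35) = 1.059 K/W
ΣR = 1.237×10^-4 + 1.059 = 1.059 K/W
Q = ΔT/ΣR = (253 °C − 25.5 °C)/1.059 = 215 W

Q = 215 W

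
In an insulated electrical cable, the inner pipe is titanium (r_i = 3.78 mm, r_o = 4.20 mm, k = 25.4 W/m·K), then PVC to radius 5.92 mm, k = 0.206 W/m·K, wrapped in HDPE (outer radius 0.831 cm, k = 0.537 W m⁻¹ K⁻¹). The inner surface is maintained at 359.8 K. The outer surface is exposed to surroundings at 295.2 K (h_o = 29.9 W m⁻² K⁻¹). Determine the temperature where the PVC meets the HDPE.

T = 342.7 K

Series thermal resistances, inner to outer:
  R'_titanium = ln(0.00420/0.00378)/(2πk) = 0.1054/(2π·25.4) = 6.602×10^-4 m·K/W
  R'_PVC = ln(0.00592/0.00420)/(2πk) = 0.3433/(2π·0.206) = 0.2652 m·K/W
  R'_HDPE = ln(0.00831/0.00592)/(2πk) = 0.3391/(2π·0.537) = 0.1005 m·K/W
  R'_conv,out = 1/(2πr h) = 1/(2π·0.00831·29.9) = 0.6405 m·K/W
ΣR = 6.602×10^-4 + 0.2652 + 0.1005 + 0.6405 = 1.007 m·K/W
Q' = ΔT/ΣR = (359.8 K − 295.2 K)/1.007 = 64.15 W/m
From the inner boundary to the PVC/HDPE interface, ΣR_partial = 0.2659 m·K/W.
T_interface = T_in − Q'·ΣR_partial = 359.8 K − (64.15)(0.2659) = 342.7 K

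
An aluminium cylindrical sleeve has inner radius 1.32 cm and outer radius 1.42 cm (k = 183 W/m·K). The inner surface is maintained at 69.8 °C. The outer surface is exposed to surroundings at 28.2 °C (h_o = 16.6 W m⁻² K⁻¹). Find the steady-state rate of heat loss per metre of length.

Q' = 61.6 W/m

Series thermal resistances, inner to outer:
  R'_aluminium = ln(0.0142/0.0132)/(2πk) = 0.07303/(2π·183) = 6.351×10^-5 m·K/W
  R'_conv,out = 1/(2πr h) = 1/(2π·0.0142·16.6) = 0.6752 m·K/W
ΣR = 6.351×10^-5 + 0.6752 = 0.6753 m·K/W
Q' = ΔT/ΣR = (69.8 °C − 28.2 °C)/0.6753 = 61.6 W/m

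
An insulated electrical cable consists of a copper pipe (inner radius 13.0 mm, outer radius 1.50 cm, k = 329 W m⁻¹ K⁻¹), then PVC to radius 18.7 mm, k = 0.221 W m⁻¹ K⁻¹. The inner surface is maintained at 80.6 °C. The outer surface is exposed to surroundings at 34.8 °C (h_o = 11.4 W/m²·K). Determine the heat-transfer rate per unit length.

Q' = 50.6 W/m

Treat each layer as a resistance in series:
  R'_copper = ln(0.0150/0.0130)/(2πk) = 0.1431/(2π·329) = 6.923×10^-5 m·K/W
  R'_PVC = ln(0.0187/0.0150)/(2πk) = 0.2205/(2π·0.221) = 0.1588 m·K/W
  R'_conv,out = 1/(2πr h) = 1/(2π·0.0187·11.4) = 0.7466 m·K/W
ΣR = 6.923×10^-5 + 0.1588 + 0.7466 = 0.9055 m·K/W
Q' = ΔT/ΣR = (80.6 °C − 34.8 °C)/0.9055 = 50.6 W/m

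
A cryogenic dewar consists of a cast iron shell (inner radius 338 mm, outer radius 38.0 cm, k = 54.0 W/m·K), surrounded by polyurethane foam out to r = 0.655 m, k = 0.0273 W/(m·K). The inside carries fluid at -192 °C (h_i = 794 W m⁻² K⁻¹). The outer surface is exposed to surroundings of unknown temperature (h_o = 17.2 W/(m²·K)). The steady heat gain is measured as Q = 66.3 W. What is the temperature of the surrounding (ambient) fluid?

Sum the resistances:
  R_conv,in = 1/(4πr²h) = 1/(4π·0.338²·794) = 8.773×10^-4 K/W
  R_cast iron = (1/0.338 − 1/0.380)/(4πk) = 0.3270/(4π·54.0) = 4.819×10^-4 K/W
  R_polyurethane foam = (1/0.380 − 1/0.655)/(4πk) = 1.105/(4π·0.0273) = 3.221 K/W
  R_conv,out = 1/(4πr²h) = 1/(4π·0.655²·17.2) = 0.01078 K/W
ΣR = 3.233 K/W
ΔT = Q·ΣR = 66.3 × 3.233 = 214.3 K
Heat flows inward, so T_out = T_in + ΔT = -192 + 214.3 = 22.3 °C

T_out = 22.3 °C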